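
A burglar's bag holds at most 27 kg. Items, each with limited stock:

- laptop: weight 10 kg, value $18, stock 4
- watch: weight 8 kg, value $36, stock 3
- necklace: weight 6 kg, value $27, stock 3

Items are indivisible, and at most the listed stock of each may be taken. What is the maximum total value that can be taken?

Best selections within weight 27 and stock limits:
- 1×watch + 3×necklace: weight 26, value 117
- 3×watch: weight 24, value 108
- 2×watch + 1×necklace: weight 22, value 99
Best: $117.

$117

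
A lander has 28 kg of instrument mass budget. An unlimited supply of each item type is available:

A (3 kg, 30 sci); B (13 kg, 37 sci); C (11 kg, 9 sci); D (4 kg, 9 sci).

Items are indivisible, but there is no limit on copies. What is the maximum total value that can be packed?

Best value-per-unit is A at 30/3, and filling with it alone uses mass 9×3=27. No mix of the others beats 9×30 = 270.

270 sci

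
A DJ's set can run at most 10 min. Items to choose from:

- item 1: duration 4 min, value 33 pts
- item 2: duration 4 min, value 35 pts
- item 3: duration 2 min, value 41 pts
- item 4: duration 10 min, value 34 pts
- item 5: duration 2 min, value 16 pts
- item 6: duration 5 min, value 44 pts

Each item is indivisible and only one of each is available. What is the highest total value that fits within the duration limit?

109 pts

Check high-value combinations within 10 min:
- item 1+item 2+item 3: duration 4+4+2=10, value 33+35+41=109
- item 3+item 5+item 6: duration 2+2+5=9, value 41+16+44=101
- item 2+item 3+item 5: duration 4+2+2=8, value 35+41+16=92
Best: 109 pts.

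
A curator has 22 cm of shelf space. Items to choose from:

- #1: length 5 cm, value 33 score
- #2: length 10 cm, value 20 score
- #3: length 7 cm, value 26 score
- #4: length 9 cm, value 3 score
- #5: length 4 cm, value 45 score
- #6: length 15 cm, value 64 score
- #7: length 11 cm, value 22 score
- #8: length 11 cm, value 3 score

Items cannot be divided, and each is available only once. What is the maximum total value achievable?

This is a 0/1 knapsack; check combinations near the capacity.
- #5+#6: length 4+15=19, value 45+64=109
- #1+#3+#5: length 5+7+4=16, value 33+26+45=104
- #1+#5+#7: length 5+4+11=20, value 33+45+22=100
- #1+#2+#5: length 5+10+4=19, value 33+20+45=98
- #1+#6: length 5+15=20, value 33+64=97
Best: 109 score.

109 score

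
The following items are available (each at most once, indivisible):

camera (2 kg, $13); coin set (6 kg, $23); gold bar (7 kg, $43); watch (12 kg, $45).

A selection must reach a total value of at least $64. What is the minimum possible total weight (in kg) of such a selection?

Subsets with value ≥ 64, sorted by total weight:
- coin set+gold bar: weight 13, value 66
- camera+coin set+gold bar: weight 15, value 79
Minimum weight: 13 kg.

13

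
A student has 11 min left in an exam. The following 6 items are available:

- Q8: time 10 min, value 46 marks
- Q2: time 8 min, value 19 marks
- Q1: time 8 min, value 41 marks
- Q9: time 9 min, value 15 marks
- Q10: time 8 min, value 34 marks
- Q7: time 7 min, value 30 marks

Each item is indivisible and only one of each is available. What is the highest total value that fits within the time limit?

Check high-value combinations within 11 min:
- Q8: time 10, value 46
- Q1: time 8, value 41
- Q10: time 8, value 34
- Q7: time 7, value 30
- Q2: time 8, value 19
Best: 46 marks.

46 marks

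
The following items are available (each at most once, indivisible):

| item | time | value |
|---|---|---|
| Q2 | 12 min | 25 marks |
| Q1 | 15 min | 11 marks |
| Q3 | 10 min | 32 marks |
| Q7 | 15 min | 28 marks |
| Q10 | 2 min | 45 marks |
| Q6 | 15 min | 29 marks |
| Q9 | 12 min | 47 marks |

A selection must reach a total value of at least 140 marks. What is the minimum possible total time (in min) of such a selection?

Subsets with value ≥ 140, sorted by total time:
- Q2+Q3+Q10+Q9: time 36, value 149
- Q3+Q10+Q6+Q9: time 39, value 153
Minimum time: 36 min.

36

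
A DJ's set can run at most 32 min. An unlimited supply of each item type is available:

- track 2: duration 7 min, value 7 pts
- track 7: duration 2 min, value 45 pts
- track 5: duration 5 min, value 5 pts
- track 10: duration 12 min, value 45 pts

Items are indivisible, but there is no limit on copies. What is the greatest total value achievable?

720 pts

Best value-per-unit is track 7 at 45/2, and filling with it alone uses duration 16×2=32. No mix of the others beats 16×45 = 720.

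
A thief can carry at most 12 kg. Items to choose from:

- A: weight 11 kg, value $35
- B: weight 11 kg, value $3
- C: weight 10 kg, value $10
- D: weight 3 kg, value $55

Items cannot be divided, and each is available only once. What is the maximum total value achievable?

This is a 0/1 knapsack; check combinations near the capacity.
- D: weight 3, value 55
- A: weight 11, value 35
- C: weight 10, value 10
- B: weight 11, value 3
Best: $55.

$55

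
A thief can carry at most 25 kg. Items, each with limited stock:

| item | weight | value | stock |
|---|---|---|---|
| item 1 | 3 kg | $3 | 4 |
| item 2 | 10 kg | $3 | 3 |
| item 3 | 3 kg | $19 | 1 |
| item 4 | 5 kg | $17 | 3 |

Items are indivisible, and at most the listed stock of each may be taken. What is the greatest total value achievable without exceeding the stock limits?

Top feasible selections:
- 2×item 1 + 1×item 3 + 3×item 4: weight 24, value 76
- 1×item 1 + 1×item 3 + 3×item 4: weight 21, value 73
- 1×item 3 + 3×item 4: weight 18, value 70
Best: $76.

$76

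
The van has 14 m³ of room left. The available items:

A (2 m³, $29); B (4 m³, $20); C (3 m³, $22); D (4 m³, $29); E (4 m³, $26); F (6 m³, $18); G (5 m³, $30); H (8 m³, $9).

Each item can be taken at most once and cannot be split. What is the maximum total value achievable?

Check high-value combinations within 14 m³:
- A+C+D+G: volume 2+3+4+5=14, value 29+22+29+30=110
- A+C+E+G: volume 2+3+4+5=14, value 29+22+26+30=107
- A+C+D+E: volume 2+3+4+4=13, value 29+22+29+26=106
Best: $110.

$110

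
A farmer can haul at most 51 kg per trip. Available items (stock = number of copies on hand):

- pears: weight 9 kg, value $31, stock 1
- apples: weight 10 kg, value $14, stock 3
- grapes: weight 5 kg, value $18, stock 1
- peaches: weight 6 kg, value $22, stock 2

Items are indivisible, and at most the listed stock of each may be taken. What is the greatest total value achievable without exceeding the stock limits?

$121

Best selections within weight 51 and stock limits:
- 1×pears + 2×apples + 1×grapes + 2×peaches: weight 46, value 121
- 1×pears + 3×apples + 2×peaches: weight 51, value 117
Best: $121.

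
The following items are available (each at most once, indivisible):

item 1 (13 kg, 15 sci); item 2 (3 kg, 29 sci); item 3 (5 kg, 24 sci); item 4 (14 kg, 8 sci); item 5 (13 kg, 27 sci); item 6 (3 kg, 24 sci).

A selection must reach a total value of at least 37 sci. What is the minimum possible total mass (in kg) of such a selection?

6

Subsets with value ≥ 37, sorted by total mass:
- item 2+item 6: mass 6, value 53
- item 2+item 3: mass 8, value 53
- item 3+item 6: mass 8, value 48
- item 2+item 3+item 6: mass 11, value 77
Minimum mass: 6 kg.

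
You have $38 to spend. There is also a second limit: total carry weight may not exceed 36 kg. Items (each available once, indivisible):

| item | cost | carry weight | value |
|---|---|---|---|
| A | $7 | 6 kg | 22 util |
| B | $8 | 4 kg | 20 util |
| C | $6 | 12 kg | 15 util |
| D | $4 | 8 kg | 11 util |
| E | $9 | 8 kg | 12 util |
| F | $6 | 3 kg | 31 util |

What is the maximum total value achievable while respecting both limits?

100 util

Feasible sets respecting both limits:
- A+B+C+E+F: cost 36, carry weight 33, value 100
- A+B+C+D+F: cost 31, carry weight 33, value 99
- A+B+D+E+F: cost 34, carry weight 29, value 96
- B+C+D+E+F: cost 33, carry weight 35, value 89
Best: 100 util.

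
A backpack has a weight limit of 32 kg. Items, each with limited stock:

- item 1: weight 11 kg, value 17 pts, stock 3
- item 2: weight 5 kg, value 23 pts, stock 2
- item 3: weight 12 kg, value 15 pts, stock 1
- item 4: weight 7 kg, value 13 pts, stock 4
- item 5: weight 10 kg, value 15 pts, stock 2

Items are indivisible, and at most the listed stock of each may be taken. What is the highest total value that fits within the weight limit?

85 pts

Best selections within weight 32 and stock limits:
- 2×item 2 + 3×item 4: weight 31, value 85
- 2×item 1 + 2×item 2: weight 32, value 80
- 1×item 1 + 2×item 2 + 1×item 5: weight 31, value 78
Best: 85 pts.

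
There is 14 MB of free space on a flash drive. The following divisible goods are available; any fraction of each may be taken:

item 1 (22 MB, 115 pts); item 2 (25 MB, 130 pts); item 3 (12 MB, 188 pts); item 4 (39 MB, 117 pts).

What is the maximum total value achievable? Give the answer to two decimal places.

198.45

Take in order of value per unit:
- item 3 (188/12 per unit): all 12 → value 188, running total 188.00
- item 1 (115/22 per unit): 2 of 22 → value 2×115/22 = 10.4545, running total 198.45
Total 198.45.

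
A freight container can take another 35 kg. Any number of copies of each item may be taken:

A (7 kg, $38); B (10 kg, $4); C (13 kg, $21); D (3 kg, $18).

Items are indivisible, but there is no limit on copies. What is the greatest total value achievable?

Best value-per-unit is D at 18/3; filling with it alone gives 11×18 = 198.
Optimal mix: 2×A + 7×D → weight 35, value 202.

$202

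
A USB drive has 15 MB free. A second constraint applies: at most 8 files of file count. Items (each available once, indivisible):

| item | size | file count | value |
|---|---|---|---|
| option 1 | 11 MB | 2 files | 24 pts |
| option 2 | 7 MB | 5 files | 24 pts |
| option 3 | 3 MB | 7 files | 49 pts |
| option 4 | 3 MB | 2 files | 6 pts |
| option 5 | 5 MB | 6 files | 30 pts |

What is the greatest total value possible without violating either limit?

Feasible sets respecting both limits:
- option 3: size 3, file count 7, value 49
- option 4+option 5: size 8, file count 8, value 36
- option 1+option 4: size 14, file count 4, value 30
Best: 49 pts.

49 pts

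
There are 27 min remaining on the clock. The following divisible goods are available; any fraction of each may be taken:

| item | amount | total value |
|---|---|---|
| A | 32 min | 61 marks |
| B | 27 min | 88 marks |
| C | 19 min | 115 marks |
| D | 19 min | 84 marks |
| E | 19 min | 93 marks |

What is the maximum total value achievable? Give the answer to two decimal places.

Take in order of value per unit:
- C (115/19 per unit): all 19 → value 115, running total 115.00
- E (93/19 per unit): 8 of 19 → value 8×93/19 = 39.1579, running total 154.16
Total 154.16.

154.16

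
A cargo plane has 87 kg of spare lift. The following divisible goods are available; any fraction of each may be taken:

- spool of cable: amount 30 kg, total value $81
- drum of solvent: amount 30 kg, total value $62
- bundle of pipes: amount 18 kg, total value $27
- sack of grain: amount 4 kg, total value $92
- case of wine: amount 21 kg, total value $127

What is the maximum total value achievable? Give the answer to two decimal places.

Take in order of value per unit:
- sack of grain (92/4 per unit): all 4 → value 92, running total 92.00
- case of wine (127/21 per unit): all 21 → value 127, running total 219.00
- spool of cable (81/30 per unit): all 30 → value 81, running total 300.00
- drum of solvent (62/30 per unit): all 30 → value 62, running total 362.00
- bundle of pipes (27/18 per unit): 2 of 18 → value 2×27/18 = 3.0000, running total 365.00
Total 365.00.

365.00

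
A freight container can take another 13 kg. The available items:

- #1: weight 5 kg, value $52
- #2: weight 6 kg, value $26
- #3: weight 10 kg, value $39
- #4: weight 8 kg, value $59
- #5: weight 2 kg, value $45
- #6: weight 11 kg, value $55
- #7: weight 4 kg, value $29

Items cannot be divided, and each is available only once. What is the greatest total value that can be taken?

$126

Check high-value combinations within 13 kg:
- #1+#5+#7: weight 5+2+4=11, value 52+45+29=126
- #1+#2+#5: weight 5+6+2=13, value 52+26+45=123
- #1+#4: weight 5+8=13, value 52+59=111
- #4+#5: weight 8+2=10, value 59+45=104
- #2+#5+#7: weight 6+2+4=12, value 26+45+29=100
Best: $126.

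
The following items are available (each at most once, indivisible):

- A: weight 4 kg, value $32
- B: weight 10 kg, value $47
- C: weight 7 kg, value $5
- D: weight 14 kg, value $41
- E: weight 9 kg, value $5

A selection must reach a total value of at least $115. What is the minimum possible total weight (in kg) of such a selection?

Subsets with value ≥ 115, sorted by total weight:
- A+B+D: weight 28, value 120
- A+B+C+D: weight 35, value 125
- A+B+D+E: weight 37, value 125
Minimum weight: 28 kg.

28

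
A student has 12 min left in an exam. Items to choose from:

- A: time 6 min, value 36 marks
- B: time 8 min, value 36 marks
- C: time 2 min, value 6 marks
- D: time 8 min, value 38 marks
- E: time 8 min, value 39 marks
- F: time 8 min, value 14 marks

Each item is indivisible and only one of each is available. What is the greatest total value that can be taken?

45 marks

Check high-value combinations within 12 min:
- C+E: time 2+8=10, value 6+39=45
- C+D: time 2+8=10, value 6+38=44
- A+C: time 6+2=8, value 36+6=42
Best: 45 marks.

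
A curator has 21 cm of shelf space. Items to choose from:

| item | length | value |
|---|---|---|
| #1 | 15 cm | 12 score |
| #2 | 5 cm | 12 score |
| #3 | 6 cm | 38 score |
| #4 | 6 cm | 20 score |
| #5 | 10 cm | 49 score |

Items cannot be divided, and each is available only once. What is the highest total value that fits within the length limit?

99 score

Check high-value combinations within 21 cm:
- #2+#3+#5: length 5+6+10=21, value 12+38+49=99
- #3+#5: length 6+10=16, value 38+49=87
- #2+#4+#5: length 5+6+10=21, value 12+20+49=81
- #2+#3+#4: length 5+6+6=17, value 12+38+20=70
- #4+#5: length 6+10=16, value 20+49=69
Best: 99 score.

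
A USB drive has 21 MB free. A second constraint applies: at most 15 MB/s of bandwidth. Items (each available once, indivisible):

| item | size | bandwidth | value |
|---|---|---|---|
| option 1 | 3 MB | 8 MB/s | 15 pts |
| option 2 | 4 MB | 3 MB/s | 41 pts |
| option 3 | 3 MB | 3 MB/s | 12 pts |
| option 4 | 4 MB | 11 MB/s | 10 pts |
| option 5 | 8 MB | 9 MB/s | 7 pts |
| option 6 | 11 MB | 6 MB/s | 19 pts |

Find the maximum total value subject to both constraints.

72 pts

Feasible sets respecting both limits:
- option 2+option 3+option 6: size 18, bandwidth 12, value 72
- option 1+option 2+option 3: size 10, bandwidth 14, value 68
- option 2+option 3+option 5: size 15, bandwidth 15, value 60
- option 2+option 6: size 15, bandwidth 9, value 60
Best: 72 pts.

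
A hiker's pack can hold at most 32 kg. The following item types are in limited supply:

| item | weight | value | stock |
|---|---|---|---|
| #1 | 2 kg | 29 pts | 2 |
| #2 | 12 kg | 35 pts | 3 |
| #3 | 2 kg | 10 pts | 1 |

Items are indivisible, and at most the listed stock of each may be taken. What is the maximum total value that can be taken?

138 pts

Top feasible selections:
- 2×#1 + 2×#2 + 1×#3: weight 30, value 138
- 2×#1 + 2×#2: weight 28, value 128
Best: 138 pts.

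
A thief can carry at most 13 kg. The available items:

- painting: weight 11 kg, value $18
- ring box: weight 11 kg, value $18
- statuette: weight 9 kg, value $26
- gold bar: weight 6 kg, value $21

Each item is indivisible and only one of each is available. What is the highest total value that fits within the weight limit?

Check high-value combinations within 13 kg:
- statuette: weight 9, value 26
- gold bar: weight 6, value 21
- painting: weight 11, value 18
- ring box: weight 11, value 18
Best: $26.

$26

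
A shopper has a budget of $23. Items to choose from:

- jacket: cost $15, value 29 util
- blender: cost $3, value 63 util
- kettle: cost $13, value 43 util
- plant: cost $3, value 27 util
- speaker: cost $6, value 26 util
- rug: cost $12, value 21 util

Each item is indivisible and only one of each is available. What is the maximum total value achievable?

133 util

Check high-value combinations within $23:
- blender+kettle+plant: cost 3+13+3=19, value 63+43+27=133
- blender+kettle+speaker: cost 3+13+6=22, value 63+43+26=132
- jacket+blender+plant: cost 15+3+3=21, value 29+63+27=119
- blender+plant+speaker: cost 3+3+6=12, value 63+27+26=116
- blender+plant+rug: cost 3+3+12=18, value 63+27+21=111
Best: 133 util.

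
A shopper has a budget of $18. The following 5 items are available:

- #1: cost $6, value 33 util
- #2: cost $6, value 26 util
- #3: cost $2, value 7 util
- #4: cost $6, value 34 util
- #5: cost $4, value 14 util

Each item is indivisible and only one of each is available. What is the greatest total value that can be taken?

93 util

Check high-value combinations within $18:
- #1+#2+#4: cost 6+6+6=18, value 33+26+34=93
- #1+#3+#4+#5: cost 6+2+6+4=18, value 33+7+34+14=88
- #1+#4+#5: cost 6+6+4=16, value 33+34+14=81
Best: 93 util.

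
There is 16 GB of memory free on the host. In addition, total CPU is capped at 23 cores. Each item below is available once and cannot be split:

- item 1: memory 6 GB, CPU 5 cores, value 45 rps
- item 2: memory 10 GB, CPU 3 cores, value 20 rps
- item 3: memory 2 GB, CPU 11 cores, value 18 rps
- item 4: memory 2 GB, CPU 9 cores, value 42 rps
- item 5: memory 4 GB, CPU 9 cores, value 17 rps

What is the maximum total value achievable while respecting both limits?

104 rps

Feasible sets respecting both limits:
- item 1+item 4+item 5: memory 12, CPU 23, value 104
- item 1+item 4: memory 8, CPU 14, value 87
- item 2+item 3+item 4: memory 14, CPU 23, value 80
Best: 104 rps.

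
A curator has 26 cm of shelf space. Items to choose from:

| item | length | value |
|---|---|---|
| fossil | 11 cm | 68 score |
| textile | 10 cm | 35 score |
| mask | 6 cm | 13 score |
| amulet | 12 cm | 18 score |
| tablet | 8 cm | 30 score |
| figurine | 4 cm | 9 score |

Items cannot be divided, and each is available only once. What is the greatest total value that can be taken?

112 score

Check high-value combinations within 26 cm:
- fossil+textile+figurine: length 11+10+4=25, value 68+35+9=112
- fossil+mask+tablet: length 11+6+8=25, value 68+13+30=111
- fossil+tablet+figurine: length 11+8+4=23, value 68+30+9=107
- fossil+textile: length 11+10=21, value 68+35=103
Best: 112 score.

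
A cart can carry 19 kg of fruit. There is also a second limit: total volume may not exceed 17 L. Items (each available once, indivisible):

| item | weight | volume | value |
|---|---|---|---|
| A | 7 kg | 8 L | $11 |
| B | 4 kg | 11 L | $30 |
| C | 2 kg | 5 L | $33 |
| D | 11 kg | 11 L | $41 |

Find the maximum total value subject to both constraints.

Feasible sets respecting both limits:
- C+D: weight 13, volume 16, value 74
- B+C: weight 6, volume 16, value 63
- A+C: weight 9, volume 13, value 44
- D: weight 11, volume 11, value 41
Best: $74.

$74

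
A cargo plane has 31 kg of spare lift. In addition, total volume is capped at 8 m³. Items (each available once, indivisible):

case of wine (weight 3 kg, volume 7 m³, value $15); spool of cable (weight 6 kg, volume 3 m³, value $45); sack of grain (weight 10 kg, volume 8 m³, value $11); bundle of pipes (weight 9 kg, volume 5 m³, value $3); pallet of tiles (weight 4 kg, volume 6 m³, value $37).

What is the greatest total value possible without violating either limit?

Feasible sets respecting both limits:
- spool of cable+bundle of pipes: weight 15, volume 8, value 48
- spool of cable: weight 6, volume 3, value 45
- pallet of tiles: weight 4, volume 6, value 37
- case of wine: weight 3, volume 7, value 15
Best: $48.

$48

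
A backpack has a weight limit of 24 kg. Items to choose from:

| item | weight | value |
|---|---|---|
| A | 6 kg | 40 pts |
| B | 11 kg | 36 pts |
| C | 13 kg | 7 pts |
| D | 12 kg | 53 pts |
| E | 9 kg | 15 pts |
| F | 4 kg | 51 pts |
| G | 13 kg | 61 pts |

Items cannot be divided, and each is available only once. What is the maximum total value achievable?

Check high-value combinations within 24 kg:
- A+F+G: weight 6+4+13=23, value 40+51+61=152
- A+D+F: weight 6+12+4=22, value 40+53+51=144
- A+B+F: weight 6+11+4=21, value 40+36+51=127
Best: 152 pts.

152 pts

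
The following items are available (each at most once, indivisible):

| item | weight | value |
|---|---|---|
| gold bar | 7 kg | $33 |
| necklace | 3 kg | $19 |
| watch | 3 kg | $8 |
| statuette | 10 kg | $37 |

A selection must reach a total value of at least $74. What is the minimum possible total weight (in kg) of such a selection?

20

Subsets with value ≥ 74, sorted by total weight:
- gold bar+necklace+statuette: weight 20, value 89
- gold bar+watch+statuette: weight 20, value 78
- gold bar+necklace+watch+statuette: weight 23, value 97
Minimum weight: 20 kg.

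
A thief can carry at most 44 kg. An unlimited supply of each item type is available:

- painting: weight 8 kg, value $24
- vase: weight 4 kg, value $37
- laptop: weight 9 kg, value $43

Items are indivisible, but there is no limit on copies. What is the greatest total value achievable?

$407

Best value-per-unit is vase at 37/4, and filling with it alone uses weight 11×4=44. No mix of the others beats 11×37 = 407.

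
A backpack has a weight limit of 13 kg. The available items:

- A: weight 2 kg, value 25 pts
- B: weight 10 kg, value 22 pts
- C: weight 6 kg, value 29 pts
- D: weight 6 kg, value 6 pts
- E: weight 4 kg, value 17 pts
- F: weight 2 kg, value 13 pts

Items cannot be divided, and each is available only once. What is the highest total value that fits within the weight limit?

Check high-value combinations within 13 kg:
- A+C+E: weight 2+6+4=12, value 25+29+17=71
- A+C+F: weight 2+6+2=10, value 25+29+13=67
- C+E+F: weight 6+4+2=12, value 29+17+13=59
- A+E+F: weight 2+4+2=8, value 25+17+13=55
- A+C: weight 2+6=8, value 25+29=54
Best: 71 pts.

71 pts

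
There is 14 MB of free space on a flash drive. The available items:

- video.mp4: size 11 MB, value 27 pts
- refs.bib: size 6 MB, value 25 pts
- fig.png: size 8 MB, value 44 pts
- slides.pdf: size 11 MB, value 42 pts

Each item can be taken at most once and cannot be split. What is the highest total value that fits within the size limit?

This is a 0/1 knapsack; check combinations near the capacity.
- refs.bib+fig.png: size 6+8=14, value 25+44=69
- fig.png: size 8, value 44
- slides.pdf: size 11, value 42
- video.mp4: size 11, value 27
Best: 69 pts.

69 pts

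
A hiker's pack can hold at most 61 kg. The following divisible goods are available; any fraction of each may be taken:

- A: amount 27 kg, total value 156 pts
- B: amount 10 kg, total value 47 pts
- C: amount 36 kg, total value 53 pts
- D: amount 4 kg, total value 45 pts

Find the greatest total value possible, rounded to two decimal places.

Take in order of value per unit:
- D (45/4 per unit): all 4 → value 45, running total 45.00
- A (156/27 per unit): all 27 → value 156, running total 201.00
- B (47/10 per unit): all 10 → value 47, running total 248.00
- C (53/36 per unit): 20 of 36 → value 20×53/36 = 29.4444, running total 277.44
Total 277.44.

277.44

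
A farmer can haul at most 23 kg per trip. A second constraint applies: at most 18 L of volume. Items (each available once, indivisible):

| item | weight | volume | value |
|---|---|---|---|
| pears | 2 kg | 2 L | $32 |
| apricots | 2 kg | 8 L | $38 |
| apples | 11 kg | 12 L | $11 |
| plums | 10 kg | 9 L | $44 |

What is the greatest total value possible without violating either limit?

$82

Feasible sets respecting both limits:
- apricots+plums: weight 12, volume 17, value 82
- pears+plums: weight 12, volume 11, value 76
- pears+apricots: weight 4, volume 10, value 70
- plums: weight 10, volume 9, value 44
Best: $82.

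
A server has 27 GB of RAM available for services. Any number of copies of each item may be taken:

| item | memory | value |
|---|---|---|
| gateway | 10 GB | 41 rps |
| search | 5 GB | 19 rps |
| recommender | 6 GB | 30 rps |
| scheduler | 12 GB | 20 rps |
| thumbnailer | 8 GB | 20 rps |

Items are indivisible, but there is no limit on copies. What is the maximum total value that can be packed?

120 rps

Best value-per-unit is recommender at 30/6; filling with it alone gives 4×30 = 120.
Optimal mix: 1×gateway + 1×search + 2×recommender → memory 27, value 120.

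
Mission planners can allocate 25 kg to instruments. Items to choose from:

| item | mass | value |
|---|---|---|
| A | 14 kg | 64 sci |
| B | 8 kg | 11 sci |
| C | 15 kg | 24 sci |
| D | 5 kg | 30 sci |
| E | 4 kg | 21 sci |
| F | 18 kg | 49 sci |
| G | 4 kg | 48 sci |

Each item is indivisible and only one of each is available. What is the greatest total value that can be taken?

142 sci

Check high-value combinations within 25 kg:
- A+D+G: mass 14+5+4=23, value 64+30+48=142
- A+E+G: mass 14+4+4=22, value 64+21+48=133
- A+D+E: mass 14+5+4=23, value 64+30+21=115
Best: 142 sci.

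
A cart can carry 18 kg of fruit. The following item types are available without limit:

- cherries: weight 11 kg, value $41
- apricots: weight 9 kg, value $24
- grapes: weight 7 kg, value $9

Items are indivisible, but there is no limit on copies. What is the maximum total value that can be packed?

$50

Best value-per-unit is cherries at 41/11; filling with it alone gives 1×41 = 41.
Optimal mix: 1×cherries + 1×grapes → weight 18, value 50.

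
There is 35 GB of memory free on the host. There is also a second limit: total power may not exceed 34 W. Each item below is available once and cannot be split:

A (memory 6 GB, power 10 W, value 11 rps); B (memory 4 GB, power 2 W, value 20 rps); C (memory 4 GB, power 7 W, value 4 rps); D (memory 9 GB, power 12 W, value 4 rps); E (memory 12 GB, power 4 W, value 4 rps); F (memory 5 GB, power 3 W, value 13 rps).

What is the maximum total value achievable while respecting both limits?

52 rps

Feasible sets respecting both limits:
- A+B+C+D+F: memory 28, power 34, value 52
- A+B+C+E+F: memory 31, power 26, value 52
- A+B+C+F: memory 19, power 22, value 48
- A+B+D+F: memory 24, power 27, value 48
Best: 52 rps.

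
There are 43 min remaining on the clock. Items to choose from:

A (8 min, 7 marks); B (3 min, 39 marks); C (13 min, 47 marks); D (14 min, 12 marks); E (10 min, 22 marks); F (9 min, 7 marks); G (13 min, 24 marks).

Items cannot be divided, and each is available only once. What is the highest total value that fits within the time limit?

Check high-value combinations within 43 min:
- B+C+E+G: time 3+13+10+13=39, value 39+47+22+24=132
- A+B+C+E+F: time 8+3+13+10+9=43, value 7+39+47+22+7=122
- B+C+D+G: time 3+13+14+13=43, value 39+47+12+24=122
- B+C+D+E: time 3+13+14+10=40, value 39+47+12+22=120
- A+B+C+G: time 8+3+13+13=37, value 7+39+47+24=117
Best: 132 marks.

132 marks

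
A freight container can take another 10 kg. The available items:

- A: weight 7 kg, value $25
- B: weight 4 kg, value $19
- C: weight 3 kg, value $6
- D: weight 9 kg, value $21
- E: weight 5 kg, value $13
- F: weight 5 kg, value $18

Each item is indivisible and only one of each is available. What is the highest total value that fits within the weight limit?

Check high-value combinations within 10 kg:
- B+F: weight 4+5=9, value 19+18=37
- B+E: weight 4+5=9, value 19+13=32
- A+C: weight 7+3=10, value 25+6=31
- E+F: weight 5+5=10, value 13+18=31
- A: weight 7, value 25
Best: $37.

$37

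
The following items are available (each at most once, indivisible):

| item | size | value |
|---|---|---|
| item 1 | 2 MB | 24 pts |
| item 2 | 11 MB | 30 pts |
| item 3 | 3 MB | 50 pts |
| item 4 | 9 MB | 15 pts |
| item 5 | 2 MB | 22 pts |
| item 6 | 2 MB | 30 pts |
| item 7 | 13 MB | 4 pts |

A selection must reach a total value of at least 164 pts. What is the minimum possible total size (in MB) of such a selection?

29

Subsets with value ≥ 164, sorted by total size:
- item 1+item 2+item 3+item 4+item 5+item 6: size 29, value 171
- item 1+item 2+item 3+item 4+item 5+item 6+item 7: size 42, value 175
Minimum size: 29 MB.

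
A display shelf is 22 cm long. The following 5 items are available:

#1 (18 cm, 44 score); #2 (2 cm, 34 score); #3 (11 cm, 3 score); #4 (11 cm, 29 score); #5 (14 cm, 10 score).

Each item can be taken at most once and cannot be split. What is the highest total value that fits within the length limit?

Check high-value combinations within 22 cm:
- #1+#2: length 18+2=20, value 44+34=78
- #2+#4: length 2+11=13, value 34+29=63
- #2+#5: length 2+14=16, value 34+10=44
Best: 78 score.

78 score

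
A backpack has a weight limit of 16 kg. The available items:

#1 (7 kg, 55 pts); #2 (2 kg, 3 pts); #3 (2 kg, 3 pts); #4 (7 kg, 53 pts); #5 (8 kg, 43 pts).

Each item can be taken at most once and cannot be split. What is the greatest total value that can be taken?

Check high-value combinations within 16 kg:
- #1+#2+#4: weight 7+2+7=16, value 55+3+53=111
- #1+#3+#4: weight 7+2+7=16, value 55+3+53=111
- #1+#4: weight 7+7=14, value 55+53=108
Best: 111 pts.

111 pts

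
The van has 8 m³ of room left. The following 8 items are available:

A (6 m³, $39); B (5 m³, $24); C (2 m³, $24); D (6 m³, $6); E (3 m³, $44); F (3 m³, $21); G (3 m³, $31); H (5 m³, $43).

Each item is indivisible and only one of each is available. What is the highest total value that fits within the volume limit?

$99

Check high-value combinations within 8 m³:
- C+E+G: volume 2+3+3=8, value 24+44+31=99
- C+E+F: volume 2+3+3=8, value 24+44+21=89
- E+H: volume 3+5=8, value 44+43=87
Best: $99.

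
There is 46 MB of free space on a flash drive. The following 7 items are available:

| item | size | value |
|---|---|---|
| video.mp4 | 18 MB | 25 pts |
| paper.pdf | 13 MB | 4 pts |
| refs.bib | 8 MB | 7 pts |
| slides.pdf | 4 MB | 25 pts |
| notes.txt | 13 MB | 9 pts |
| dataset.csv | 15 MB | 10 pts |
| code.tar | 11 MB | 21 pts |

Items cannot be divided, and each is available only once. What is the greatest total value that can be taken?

80 pts

Check high-value combinations within 46 MB:
- video.mp4+slides.pdf+notes.txt+code.tar: size 18+4+13+11=46, value 25+25+9+21=80
- video.mp4+refs.bib+slides.pdf+code.tar: size 18+8+4+11=41, value 25+7+25+21=78
- video.mp4+paper.pdf+slides.pdf+code.tar: size 18+13+4+11=46, value 25+4+25+21=75
- video.mp4+slides.pdf+code.tar: size 18+4+11=33, value 25+25+21=71
- video.mp4+refs.bib+slides.pdf+dataset.csv: size 18+8+4+15=45, value 25+7+25+10=67
Best: 80 pts.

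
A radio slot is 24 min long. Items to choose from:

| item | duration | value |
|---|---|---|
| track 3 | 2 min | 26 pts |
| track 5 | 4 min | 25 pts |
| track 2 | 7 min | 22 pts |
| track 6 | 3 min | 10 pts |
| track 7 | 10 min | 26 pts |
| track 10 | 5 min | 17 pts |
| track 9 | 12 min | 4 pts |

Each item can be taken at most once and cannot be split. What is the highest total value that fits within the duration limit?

104 pts

This is a 0/1 knapsack; check combinations near the capacity.
- track 3+track 5+track 6+track 7+track 10: duration 2+4+3+10+5=24, value 26+25+10+26+17=104
- track 3+track 5+track 2+track 6+track 10: duration 2+4+7+3+5=21, value 26+25+22+10+17=100
- track 3+track 5+track 2+track 7: duration 2+4+7+10=23, value 26+25+22+26=99
- track 3+track 5+track 7+track 10: duration 2+4+10+5=21, value 26+25+26+17=94
Best: 104 pts.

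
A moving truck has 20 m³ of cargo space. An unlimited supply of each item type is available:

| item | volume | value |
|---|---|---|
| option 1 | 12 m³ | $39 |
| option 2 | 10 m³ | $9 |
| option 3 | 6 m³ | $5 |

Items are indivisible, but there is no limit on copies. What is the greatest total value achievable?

$44

Best value-per-unit is option 1 at 39/12; filling with it alone gives 1×39 = 39.
Optimal mix: 1×option 1 + 1×option 3 → volume 18, value 44.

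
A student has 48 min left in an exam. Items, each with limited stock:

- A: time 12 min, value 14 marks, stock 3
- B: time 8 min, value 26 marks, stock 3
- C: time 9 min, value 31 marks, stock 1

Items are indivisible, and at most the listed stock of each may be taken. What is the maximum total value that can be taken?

Best selections within time 48 and stock limits:
- 1×A + 3×B + 1×C: time 45, value 123
- 3×B + 1×C: time 33, value 109
Best: 123 marks.

123 marks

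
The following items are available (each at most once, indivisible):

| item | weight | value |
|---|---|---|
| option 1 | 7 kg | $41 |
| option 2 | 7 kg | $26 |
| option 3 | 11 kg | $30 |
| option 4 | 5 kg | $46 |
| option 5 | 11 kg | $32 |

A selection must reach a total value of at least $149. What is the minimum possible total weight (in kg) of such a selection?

Subsets with value ≥ 149, sorted by total weight:
- option 1+option 3+option 4+option 5: weight 34, value 149
- option 1+option 2+option 3+option 4+option 5: weight 41, value 175
Minimum weight: 34 kg.

34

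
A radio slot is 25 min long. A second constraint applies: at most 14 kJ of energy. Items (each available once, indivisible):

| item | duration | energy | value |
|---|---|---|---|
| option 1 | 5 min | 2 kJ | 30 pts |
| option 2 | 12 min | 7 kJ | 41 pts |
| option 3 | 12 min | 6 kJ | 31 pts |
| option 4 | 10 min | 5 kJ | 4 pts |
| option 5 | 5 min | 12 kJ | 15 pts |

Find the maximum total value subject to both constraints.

Feasible sets respecting both limits:
- option 2+option 3: duration 24, energy 13, value 72
- option 1+option 2: duration 17, energy 9, value 71
- option 1+option 3: duration 17, energy 8, value 61
- option 2+option 4: duration 22, energy 12, value 45
Best: 72 pts.

72 pts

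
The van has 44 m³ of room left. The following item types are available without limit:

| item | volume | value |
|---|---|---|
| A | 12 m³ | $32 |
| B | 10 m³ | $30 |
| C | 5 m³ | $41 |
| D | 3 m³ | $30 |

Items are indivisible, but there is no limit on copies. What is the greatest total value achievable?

Best value-per-unit is D at 30/3; filling with it alone gives 14×30 = 420.
Optimal mix: 1×C + 13×D → volume 44, value 431.

$431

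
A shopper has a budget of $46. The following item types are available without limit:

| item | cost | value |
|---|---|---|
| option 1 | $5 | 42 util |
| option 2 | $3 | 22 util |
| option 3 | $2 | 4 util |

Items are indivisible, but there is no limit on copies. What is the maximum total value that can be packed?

Best value-per-unit is option 1 at 42/5; filling with it alone gives 9×42 = 378.
Optimal mix: 8×option 1 + 2×option 2 → cost 46, value 380.

380 util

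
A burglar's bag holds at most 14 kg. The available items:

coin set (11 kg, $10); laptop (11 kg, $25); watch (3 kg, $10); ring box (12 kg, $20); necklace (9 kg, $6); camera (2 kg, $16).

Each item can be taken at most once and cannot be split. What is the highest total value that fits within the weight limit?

$41

Check high-value combinations within 14 kg:
- laptop+camera: weight 11+2=13, value 25+16=41
- ring box+camera: weight 12+2=14, value 20+16=36
- laptop+watch: weight 11+3=14, value 25+10=35
- watch+necklace+camera: weight 3+9+2=14, value 10+6+16=32
Best: $41.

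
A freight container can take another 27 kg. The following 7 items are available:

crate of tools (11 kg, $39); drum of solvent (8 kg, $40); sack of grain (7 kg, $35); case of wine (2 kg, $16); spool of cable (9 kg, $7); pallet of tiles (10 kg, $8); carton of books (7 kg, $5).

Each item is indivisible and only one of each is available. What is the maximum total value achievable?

$114

Check high-value combinations within 27 kg:
- crate of tools+drum of solvent+sack of grain: weight 11+8+7=26, value 39+40+35=114
- drum of solvent+sack of grain+case of wine+pallet of tiles: weight 8+7+2+10=27, value 40+35+16+8=99
- drum of solvent+sack of grain+case of wine+spool of cable: weight 8+7+2+9=26, value 40+35+16+7=98
- drum of solvent+sack of grain+case of wine+carton of books: weight 8+7+2+7=24, value 40+35+16+5=96
- crate of tools+drum of solvent+case of wine: weight 11+8+2=21, value 39+40+16=95
Best: $114.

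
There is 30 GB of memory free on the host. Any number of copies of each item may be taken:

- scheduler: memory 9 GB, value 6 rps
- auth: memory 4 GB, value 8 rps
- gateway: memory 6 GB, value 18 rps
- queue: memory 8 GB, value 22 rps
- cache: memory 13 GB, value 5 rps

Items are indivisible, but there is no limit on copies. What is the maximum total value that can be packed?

90 rps

Best value-per-unit is gateway at 18/6, and filling with it alone uses memory 5×6=30. No mix of the others beats 5×18 = 90.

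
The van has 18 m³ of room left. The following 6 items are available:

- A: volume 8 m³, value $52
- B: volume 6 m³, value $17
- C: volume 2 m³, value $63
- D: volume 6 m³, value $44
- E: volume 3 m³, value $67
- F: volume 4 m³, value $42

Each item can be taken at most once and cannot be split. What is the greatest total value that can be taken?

Check high-value combinations within 18 m³:
- A+C+E+F: volume 8+2+3+4=17, value 52+63+67+42=224
- C+D+E+F: volume 2+6+3+4=15, value 63+44+67+42=216
- B+C+D+E: volume 6+2+6+3=17, value 17+63+44+67=191
- B+C+E+F: volume 6+2+3+4=15, value 17+63+67+42=189
- A+C+E: volume 8+2+3=13, value 52+63+67=182
Best: $224.

$224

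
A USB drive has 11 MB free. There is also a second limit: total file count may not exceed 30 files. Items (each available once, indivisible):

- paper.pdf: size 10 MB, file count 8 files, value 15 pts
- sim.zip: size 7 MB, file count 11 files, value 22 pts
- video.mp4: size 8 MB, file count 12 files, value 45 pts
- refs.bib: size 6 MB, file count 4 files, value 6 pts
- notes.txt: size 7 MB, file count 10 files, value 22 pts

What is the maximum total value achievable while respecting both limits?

Feasible sets respecting both limits:
- video.mp4: size 8, file count 12, value 45
- sim.zip: size 7, file count 11, value 22
- notes.txt: size 7, file count 10, value 22
- paper.pdf: size 10, file count 8, value 15
Best: 45 pts.

45 pts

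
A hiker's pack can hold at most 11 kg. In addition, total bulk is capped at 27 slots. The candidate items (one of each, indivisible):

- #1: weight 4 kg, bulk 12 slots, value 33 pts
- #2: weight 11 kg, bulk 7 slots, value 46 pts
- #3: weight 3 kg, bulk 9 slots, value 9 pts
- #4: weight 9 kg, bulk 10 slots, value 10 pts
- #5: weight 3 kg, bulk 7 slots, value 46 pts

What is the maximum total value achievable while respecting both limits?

Feasible sets respecting both limits:
- #1+#5: weight 7, bulk 19, value 79
- #3+#5: weight 6, bulk 16, value 55
- #2: weight 11, bulk 7, value 46
- #5: weight 3, bulk 7, value 46
Best: 79 pts.

79 pts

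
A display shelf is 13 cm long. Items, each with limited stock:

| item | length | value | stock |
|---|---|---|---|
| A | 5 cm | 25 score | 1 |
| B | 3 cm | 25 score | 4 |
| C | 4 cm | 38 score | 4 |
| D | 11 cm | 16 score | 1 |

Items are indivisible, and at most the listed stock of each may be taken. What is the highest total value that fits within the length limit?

Best selections within length 13 and stock limits:
- 3×C: length 12, value 114
- 3×B + 1×C: length 13, value 113
- 1×B + 2×C: length 11, value 101
Best: 114 score.

114 score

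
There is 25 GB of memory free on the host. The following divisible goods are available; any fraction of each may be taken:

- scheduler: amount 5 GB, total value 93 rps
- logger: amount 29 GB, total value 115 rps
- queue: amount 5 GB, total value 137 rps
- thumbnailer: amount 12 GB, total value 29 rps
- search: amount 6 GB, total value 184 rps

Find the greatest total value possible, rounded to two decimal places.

449.69

Take in order of value per unit:
- search (184/6 per unit): all 6 → value 184, running total 184.00
- queue (137/5 per unit): all 5 → value 137, running total 321.00
- scheduler (93/5 per unit): all 5 → value 93, running total 414.00
- logger (115/29 per unit): 9 of 29 → value 9×115/29 = 35.6897, running total 449.69
Total 449.69.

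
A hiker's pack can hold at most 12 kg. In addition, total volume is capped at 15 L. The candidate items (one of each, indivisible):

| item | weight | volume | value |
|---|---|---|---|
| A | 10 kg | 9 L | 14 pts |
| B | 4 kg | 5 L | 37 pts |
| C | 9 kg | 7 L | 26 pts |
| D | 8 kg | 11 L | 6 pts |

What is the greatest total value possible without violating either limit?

37 pts

Feasible sets respecting both limits:
- B: weight 4, volume 5, value 37
- C: weight 9, volume 7, value 26
- A: weight 10, volume 9, value 14
- D: weight 8, volume 11, value 6
Best: 37 pts.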